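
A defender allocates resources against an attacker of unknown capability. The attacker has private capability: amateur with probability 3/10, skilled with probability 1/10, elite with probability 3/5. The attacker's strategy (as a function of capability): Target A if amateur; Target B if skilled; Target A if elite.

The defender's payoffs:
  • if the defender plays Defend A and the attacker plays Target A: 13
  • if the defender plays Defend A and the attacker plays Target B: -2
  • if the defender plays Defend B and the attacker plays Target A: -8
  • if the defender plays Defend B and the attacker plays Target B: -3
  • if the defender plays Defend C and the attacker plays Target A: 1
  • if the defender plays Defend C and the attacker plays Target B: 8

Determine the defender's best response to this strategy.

Defend A

Compute the defender's expected payoff for each action, taking the expectation over the attacker's type.
E[Defend A] = 3/10·(13) + 1/10·(-2) + 3/5·(13) = 23/2
E[Defend B] = 3/10·(-8) + 1/10·(-3) + 3/5·(-8) = -15/2
E[Defend C] = 3/10·(1) + 1/10·(8) + 3/5·(1) = 17/10
Best response: Defend A (23/2 is the largest).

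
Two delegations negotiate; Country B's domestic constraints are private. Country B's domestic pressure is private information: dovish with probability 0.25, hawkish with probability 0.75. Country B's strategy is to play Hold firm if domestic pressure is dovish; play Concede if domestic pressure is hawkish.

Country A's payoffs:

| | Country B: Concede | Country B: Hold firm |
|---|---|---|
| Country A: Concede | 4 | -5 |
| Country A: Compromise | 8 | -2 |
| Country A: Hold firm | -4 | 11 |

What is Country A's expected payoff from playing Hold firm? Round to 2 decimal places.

-0.25

Take the expectation over Country B's domestic pressure, weighting each type's action by its prior probability.
E[Hold firm] = 0.25·11 + 0.75·(-4) = 2.75 + (-3) = -0.25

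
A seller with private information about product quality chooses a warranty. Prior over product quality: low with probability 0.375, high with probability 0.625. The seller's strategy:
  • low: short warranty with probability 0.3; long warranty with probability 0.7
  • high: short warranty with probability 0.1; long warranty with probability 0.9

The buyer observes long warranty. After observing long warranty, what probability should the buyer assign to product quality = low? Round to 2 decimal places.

Apply Bayes' rule using the sender's strategy as the likelihood.
P(long warranty) = 0.375·0.7 + 0.625·0.9 = 0.825
P(low | long warranty) = (0.375·0.7) / 0.825 = 0.2625 / 0.825 = 0.318182

0.32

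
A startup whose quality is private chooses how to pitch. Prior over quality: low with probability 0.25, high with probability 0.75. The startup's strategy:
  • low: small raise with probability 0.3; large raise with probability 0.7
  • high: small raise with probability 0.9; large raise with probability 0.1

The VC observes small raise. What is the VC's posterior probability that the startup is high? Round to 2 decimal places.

0.90

P(small raise) = 0.25·0.3 + 0.75·0.9 = 0.75
P(high | small raise) = (0.75·0.9) / 0.75 = 0.675 / 0.75 = 0.9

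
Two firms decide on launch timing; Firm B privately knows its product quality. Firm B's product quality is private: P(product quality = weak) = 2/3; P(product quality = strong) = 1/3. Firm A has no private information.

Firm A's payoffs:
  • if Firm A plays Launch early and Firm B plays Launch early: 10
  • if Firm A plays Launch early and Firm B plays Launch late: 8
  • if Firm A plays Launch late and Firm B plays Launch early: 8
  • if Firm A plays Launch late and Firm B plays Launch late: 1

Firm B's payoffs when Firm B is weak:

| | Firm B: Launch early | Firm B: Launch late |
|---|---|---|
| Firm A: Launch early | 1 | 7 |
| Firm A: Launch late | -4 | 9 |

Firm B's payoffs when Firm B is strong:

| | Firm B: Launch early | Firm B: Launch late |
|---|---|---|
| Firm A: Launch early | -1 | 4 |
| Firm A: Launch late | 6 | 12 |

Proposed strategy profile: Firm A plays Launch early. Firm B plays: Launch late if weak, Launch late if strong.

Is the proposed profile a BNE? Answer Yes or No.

Yes

Firm A plays Launch early: E[Launch early] = 2/3·(8) + 1/3·(8) = 8; E[Launch late] = 1. Best-responding. ✓
Firm B (product quality weak), facing Launch early: Launch early gives 1, Launch late gives 7. Proposed Launch late is best. ✓
Firm B (product quality strong), facing Launch early: Launch early gives -1, Launch late gives 4. Proposed Launch late is best. ✓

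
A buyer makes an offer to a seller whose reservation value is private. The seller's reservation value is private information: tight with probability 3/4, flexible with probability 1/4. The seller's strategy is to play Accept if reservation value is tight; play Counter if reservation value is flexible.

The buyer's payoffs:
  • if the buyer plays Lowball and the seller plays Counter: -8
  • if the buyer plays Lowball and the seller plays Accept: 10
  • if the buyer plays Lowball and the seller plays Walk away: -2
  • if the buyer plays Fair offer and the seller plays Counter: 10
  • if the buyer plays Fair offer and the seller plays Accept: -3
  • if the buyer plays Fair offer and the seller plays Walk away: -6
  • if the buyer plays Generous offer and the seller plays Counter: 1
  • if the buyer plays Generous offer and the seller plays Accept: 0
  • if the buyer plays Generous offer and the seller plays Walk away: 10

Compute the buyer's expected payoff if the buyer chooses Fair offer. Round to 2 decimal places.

E[Fair offer] = 3/4·(-3) + 1/4·10 = (-9/4) + 5/2 = 1/4

0.25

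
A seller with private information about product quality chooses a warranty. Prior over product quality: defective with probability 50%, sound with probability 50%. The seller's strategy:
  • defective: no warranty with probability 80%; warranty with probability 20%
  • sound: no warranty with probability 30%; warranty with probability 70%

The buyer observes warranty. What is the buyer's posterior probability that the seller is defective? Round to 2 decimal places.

Apply Bayes' rule using the sender's strategy as the likelihood.
P(warranty) = 0.5·0.2 + 0.5·0.7 = 0.45
P(defective | warranty) = (0.5·0.2) / 0.45 = 0.1 / 0.45 = 0.222222

0.22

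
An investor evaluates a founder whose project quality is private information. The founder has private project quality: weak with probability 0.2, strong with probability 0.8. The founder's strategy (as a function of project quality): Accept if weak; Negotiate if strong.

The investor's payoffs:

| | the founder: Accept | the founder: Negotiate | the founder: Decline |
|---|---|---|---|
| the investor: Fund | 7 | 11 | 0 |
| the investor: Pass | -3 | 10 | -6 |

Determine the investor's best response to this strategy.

Fund

Compute the investor's expected payoff for each action, taking the expectation over the founder's type.
E[Fund] = 0.2·(7) + 0.8·(11) = 10.2
E[Pass] = 0.2·(-3) + 0.8·(10) = 7.4
Best response: Fund (10.2 is the largest).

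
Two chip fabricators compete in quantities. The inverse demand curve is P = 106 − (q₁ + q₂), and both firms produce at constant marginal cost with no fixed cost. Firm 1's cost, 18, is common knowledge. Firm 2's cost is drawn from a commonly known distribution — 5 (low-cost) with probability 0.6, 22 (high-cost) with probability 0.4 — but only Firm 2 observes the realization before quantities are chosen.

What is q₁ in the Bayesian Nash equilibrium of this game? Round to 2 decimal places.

27.27

Type-c best response for Firm 2: q₂(c) = (106 − c)/2 − q₁/2.
Firm 1 maximizes expected profit; its first-order condition is 106 − 2q₁ − E[q₂] − 18 = 0.
Substituting E[q₂] and solving: E[c₂] = 11.8, so q₁ = (106 − 2·18 + 11.8)/3 = 27.2667.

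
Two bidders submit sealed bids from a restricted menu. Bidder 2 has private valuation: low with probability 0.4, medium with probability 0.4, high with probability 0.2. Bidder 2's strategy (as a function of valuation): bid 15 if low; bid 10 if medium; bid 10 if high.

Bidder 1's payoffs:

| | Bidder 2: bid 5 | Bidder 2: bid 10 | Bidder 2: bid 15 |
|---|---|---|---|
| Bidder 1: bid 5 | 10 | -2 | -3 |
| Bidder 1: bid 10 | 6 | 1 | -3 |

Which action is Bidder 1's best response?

bid 10

Compute Bidder 1's expected payoff for each action, taking the expectation over Bidder 2's type.
E[bid 5] = 0.4·(-3) + 0.4·(-2) + 0.2·(-2) = -2.4
E[bid 10] = 0.4·(-3) + 0.4·(1) + 0.2·(1) = -0.6
Best response: bid 10 (-0.6 is the largest).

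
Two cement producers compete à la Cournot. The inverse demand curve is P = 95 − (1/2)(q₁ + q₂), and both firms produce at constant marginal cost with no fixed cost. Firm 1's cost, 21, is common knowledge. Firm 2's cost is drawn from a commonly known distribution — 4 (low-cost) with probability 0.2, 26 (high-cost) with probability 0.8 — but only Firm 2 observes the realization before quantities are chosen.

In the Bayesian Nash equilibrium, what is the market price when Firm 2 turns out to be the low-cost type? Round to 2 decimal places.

Type-c best response for Firm 2: q₂(c) = (95 − c) − q₁/2.
Firm 1 maximizes expected profit; its first-order condition is 95 − q₁ − (1/2)E[q₂] − 21 = 0.
Substituting E[q₂] and solving: E[c₂] = 21.6, so q₁ = (95 − 2·21 + 21.6)/(3/2) = 49.7333.
q₂(low-cost) = 66.1333, so P = 95 − (1/2)·(49.7333 + 66.1333) = 37.0667.

37.07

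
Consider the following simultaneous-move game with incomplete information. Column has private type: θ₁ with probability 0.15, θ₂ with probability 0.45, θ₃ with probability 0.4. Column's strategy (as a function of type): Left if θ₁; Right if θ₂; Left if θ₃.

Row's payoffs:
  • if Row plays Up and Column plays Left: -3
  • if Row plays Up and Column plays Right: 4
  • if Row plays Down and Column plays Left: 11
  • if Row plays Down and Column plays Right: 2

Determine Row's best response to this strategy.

E[Up] = 0.15·(-3) + 0.45·(4) + 0.4·(-3) = 0.15
E[Down] = 0.15·(11) + 0.45·(2) + 0.4·(11) = 6.95
Best response: Down (6.95 is the largest).

Down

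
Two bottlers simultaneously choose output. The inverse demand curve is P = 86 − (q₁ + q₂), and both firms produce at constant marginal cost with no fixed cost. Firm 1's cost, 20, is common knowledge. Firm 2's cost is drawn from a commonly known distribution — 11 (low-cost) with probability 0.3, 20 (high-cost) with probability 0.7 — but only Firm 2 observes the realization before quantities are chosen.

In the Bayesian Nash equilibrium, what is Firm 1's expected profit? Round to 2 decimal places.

Each type of Firm 2 best-responds to q₁; Firm 1 best-responds to the expected q₂ over Firm 2's types.
Firm 2 with cost c maximizes (86 − (q₁+q₂) − c)·q₂, giving q₂(c) = (86 − c − q₁)/2.
E[c₂] = 0.3·11 + 0.7·20 = 17.3
Firm 1's FOC against E[q₂] yields q₁ = (86 − 2·20 + E[c₂])/3 = (86 − 40 + 17.3)/3 = 21.1.
E[P] = 86 − (q₁ + E[q₂]) = 41.1; Firm 1's expected profit = (E[P] − 20)·q₁ = (41.1 − 20)·21.1 = 445.21.

445.21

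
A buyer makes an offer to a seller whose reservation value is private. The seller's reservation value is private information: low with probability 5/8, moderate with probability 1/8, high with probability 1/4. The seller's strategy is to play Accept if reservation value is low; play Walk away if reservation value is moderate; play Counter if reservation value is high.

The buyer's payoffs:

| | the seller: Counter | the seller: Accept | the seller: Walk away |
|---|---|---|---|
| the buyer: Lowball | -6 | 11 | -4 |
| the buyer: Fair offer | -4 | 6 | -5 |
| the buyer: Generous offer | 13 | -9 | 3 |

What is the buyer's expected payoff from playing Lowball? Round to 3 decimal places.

4.875

E[Lowball] = 5/8·11 + 1/8·(-4) + 1/4·(-6) = 55/8 + (-1/2) + (-3/2) = 39/8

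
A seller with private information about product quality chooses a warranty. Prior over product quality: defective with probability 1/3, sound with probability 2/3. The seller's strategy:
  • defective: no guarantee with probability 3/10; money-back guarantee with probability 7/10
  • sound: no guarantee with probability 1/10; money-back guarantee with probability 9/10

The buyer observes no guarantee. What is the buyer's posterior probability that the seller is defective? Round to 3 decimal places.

P(no guarantee) = (1/3)·(3/10) + (2/3)·(1/10) = 1/6
P(defective | no guarantee) = ((1/3)·(3/10)) / (1/6) = (1/10) / (1/6) = 3/5

0.600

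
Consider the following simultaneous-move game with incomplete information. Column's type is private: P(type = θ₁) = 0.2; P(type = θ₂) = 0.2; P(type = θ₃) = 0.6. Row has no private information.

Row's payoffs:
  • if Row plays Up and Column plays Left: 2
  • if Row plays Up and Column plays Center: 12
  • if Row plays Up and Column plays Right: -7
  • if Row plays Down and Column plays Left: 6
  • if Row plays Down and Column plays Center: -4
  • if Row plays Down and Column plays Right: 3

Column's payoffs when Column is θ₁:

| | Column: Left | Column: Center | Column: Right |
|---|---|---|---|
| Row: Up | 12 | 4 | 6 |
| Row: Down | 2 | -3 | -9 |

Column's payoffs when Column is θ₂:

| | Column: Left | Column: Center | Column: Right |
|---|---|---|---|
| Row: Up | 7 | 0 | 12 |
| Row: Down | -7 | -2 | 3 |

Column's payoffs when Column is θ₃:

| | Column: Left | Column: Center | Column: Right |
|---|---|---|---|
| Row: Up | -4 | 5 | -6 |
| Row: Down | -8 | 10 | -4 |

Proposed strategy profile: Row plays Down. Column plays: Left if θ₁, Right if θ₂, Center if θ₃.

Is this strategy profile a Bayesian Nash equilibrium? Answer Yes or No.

No

Row plays Down: E[Down] = 0.2·(6) + 0.2·(3) + 0.6·(-4) = -0.6; E[Up] = 6.2. Not best-responding. ✗
Column (type θ₁), facing Down: Left gives 2, Center gives -3, Right gives -9. Proposed Left is best. ✓
Column (type θ₂), facing Down: Left gives -7, Center gives -2, Right gives 3. Proposed Right is best. ✓
Column (type θ₃), facing Down: Left gives -8, Center gives 10, Right gives -4. Proposed Center is best. ✓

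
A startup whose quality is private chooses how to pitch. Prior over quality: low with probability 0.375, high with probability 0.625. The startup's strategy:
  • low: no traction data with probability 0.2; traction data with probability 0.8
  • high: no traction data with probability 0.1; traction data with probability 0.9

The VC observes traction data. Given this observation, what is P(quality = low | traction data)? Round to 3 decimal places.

P(traction data) = 0.375·0.8 + 0.625·0.9 = 0.8625
P(low | traction data) = (0.375·0.8) / 0.8625 = 0.3 / 0.8625 = 0.347826

0.348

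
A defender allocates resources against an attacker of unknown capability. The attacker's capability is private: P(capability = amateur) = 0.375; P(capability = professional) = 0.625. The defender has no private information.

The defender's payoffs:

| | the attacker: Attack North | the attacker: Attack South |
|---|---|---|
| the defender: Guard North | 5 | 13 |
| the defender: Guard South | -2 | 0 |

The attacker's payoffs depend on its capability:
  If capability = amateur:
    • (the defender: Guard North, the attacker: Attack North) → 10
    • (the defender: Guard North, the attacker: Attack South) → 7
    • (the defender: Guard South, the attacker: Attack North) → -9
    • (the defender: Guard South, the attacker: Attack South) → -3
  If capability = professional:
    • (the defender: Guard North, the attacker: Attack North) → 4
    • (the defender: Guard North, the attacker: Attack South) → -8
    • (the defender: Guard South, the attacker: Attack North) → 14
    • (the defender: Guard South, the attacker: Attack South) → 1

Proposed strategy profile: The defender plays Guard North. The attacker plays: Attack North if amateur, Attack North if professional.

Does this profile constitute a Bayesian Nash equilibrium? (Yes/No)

Yes

The defender plays Guard North: E[Guard North] = 0.375·(5) + 0.625·(5) = 5; E[Guard South] = -2. Best-responding. ✓
The attacker (capability amateur), facing Guard North: Attack North gives 10, Attack South gives 7. Proposed Attack North is best. ✓
The attacker (capability professional), facing Guard North: Attack North gives 4, Attack South gives -8. Proposed Attack North is best. ✓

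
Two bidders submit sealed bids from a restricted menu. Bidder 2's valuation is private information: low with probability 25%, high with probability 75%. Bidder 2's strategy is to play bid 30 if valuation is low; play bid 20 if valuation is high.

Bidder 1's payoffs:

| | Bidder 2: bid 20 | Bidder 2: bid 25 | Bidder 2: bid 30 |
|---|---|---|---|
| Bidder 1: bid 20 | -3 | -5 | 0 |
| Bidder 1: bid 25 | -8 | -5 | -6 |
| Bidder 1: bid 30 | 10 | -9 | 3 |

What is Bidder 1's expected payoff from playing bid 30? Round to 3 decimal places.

8.250

E[bid 30] = 0.25·3 + 0.75·10 = 0.75 + 7.5 = 8.25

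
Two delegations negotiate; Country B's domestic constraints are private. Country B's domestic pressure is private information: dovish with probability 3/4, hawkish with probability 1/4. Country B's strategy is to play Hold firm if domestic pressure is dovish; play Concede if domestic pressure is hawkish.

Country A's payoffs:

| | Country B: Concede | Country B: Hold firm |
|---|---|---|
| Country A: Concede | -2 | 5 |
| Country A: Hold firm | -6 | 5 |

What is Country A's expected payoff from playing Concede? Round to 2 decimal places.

E[Concede] = 3/4·5 + 1/4·(-2) = 15/4 + (-1/2) = 13/4

3.25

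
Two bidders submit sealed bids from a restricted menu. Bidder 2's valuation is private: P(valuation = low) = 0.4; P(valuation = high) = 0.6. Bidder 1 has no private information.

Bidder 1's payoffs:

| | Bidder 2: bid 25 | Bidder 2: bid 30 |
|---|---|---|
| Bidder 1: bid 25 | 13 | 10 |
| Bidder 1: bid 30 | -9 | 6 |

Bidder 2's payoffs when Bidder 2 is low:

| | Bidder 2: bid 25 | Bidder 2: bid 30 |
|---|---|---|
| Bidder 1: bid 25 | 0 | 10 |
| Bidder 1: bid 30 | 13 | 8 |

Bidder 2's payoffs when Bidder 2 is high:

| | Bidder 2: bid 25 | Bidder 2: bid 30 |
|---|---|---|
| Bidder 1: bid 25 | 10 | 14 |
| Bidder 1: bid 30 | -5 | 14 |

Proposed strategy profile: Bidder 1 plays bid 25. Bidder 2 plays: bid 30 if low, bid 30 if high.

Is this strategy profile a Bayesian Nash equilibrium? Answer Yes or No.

A profile is a BNE iff every type of every player is best-responding given beliefs about the other side.
Bidder 1 plays bid 25: E[bid 25] = 0.4·(10) + 0.6·(10) = 10; E[bid 30] = 6. Best-responding. ✓
Bidder 2 (valuation low), facing bid 25: bid 25 gives 0, bid 30 gives 10. Proposed bid 30 is best. ✓
Bidder 2 (valuation high), facing bid 25: bid 25 gives 10, bid 30 gives 14. Proposed bid 30 is best. ✓

Yes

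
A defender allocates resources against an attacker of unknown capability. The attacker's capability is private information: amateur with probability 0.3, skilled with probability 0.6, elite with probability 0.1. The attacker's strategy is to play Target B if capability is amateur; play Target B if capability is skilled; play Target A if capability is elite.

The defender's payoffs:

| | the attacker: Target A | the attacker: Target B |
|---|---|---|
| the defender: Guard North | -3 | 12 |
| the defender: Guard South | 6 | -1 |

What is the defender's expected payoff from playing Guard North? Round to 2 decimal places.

10.50

Take the expectation over the attacker's capability, weighting each type's action by its prior probability.
E[Guard North] = 0.3·12 + 0.6·12 + 0.1·(-3) = 3.6 + 7.2 + (-0.3) = 10.5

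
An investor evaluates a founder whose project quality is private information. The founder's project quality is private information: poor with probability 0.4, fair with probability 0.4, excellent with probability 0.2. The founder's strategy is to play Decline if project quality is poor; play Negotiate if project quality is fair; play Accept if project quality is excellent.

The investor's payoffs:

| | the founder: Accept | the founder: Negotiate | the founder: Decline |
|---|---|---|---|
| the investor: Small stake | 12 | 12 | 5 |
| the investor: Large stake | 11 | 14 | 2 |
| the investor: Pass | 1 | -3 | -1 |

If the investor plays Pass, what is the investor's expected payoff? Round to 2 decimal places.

E[Pass] = 0.4·(-1) + 0.4·(-3) + 0.2·1 = (-0.4) + (-1.2) + 0.2 = -1.4

-1.40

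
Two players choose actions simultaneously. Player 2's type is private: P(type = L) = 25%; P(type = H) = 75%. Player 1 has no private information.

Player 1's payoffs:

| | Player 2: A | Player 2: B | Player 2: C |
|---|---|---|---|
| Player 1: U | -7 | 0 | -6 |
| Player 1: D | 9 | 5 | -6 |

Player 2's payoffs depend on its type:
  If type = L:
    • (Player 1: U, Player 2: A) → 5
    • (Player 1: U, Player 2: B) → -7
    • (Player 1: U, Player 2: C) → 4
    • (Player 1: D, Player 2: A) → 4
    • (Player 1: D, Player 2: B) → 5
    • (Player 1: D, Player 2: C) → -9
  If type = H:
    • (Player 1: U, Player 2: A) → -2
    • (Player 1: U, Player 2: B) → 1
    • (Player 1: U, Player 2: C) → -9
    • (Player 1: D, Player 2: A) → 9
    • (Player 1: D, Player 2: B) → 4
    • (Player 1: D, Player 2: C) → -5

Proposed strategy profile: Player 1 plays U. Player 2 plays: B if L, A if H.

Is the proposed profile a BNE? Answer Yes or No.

Player 1 plays U: E[U] = 0.25·(0) + 0.75·(-7) = -5.25; E[D] = 8. Not best-responding. ✗
Player 2 (type L), facing U: A gives 5, B gives -7, C gives 4. Proposed B is not best — profitable deviation exists. ✗
Player 2 (type H), facing U: A gives -2, B gives 1, C gives -9. Proposed A is not best — profitable deviation exists. ✗

No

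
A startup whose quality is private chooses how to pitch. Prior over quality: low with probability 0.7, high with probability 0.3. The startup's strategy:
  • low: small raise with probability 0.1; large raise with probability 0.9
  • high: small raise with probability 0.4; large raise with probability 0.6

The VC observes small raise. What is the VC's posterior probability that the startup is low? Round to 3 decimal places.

0.368

P(small raise) = 0.7·0.1 + 0.3·0.4 = 0.19
P(low | small raise) = (0.7·0.1) / 0.19 = 0.07 / 0.19 = 0.368421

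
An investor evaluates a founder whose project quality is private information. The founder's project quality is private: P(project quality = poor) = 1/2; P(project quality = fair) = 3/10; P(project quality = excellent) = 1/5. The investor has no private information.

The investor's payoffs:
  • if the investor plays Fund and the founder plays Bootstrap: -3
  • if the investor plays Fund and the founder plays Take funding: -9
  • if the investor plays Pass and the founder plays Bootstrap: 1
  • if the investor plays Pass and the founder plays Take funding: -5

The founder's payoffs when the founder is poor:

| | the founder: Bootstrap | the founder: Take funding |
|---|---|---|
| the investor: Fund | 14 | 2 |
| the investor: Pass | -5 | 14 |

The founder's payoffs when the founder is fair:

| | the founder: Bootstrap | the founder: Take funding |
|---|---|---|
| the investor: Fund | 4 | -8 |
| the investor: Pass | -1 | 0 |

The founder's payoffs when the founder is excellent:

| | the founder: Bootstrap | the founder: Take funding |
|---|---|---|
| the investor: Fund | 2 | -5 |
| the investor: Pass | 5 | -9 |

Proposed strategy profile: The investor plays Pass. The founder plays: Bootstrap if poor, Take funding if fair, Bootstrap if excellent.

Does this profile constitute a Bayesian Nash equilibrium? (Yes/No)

No

The investor plays Pass: E[Pass] = 1/2·(1) + 3/10·(-5) + 1/5·(1) = -4/5; E[Fund] = -24/5. Best-responding. ✓
The founder (project quality poor), facing Pass: Bootstrap gives -5, Take funding gives 14. Proposed Bootstrap is not best — profitable deviation exists. ✗
The founder (project quality fair), facing Pass: Bootstrap gives -1, Take funding gives 0. Proposed Take funding is best. ✓
The founder (project quality excellent), facing Pass: Bootstrap gives 5, Take funding gives -9. Proposed Bootstrap is best. ✓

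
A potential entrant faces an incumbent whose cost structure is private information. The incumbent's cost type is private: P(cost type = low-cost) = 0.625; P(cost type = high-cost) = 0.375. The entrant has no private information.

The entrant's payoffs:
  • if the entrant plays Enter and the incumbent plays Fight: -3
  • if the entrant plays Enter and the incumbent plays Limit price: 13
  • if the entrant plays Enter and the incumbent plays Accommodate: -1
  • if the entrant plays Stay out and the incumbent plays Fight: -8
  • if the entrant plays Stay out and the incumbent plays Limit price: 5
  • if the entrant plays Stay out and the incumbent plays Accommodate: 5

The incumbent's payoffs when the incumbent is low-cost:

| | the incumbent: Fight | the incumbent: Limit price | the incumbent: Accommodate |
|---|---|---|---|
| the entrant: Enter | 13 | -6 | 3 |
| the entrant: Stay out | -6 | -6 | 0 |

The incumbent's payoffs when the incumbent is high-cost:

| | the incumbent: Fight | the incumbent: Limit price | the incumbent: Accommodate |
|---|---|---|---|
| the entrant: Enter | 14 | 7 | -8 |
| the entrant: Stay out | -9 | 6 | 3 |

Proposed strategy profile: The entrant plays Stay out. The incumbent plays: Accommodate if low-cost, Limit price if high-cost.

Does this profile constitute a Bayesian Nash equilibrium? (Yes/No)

A profile is a BNE iff every type of every player is best-responding given beliefs about the other side.
The entrant plays Stay out: E[Stay out] = 0.625·(5) + 0.375·(5) = 5; E[Enter] = 4.25. Best-responding. ✓
The incumbent (cost type low-cost), facing Stay out: Fight gives -6, Limit price gives -6, Accommodate gives 0. Proposed Accommodate is best. ✓
The incumbent (cost type high-cost), facing Stay out: Fight gives -9, Limit price gives 6, Accommodate gives 3. Proposed Limit price is best. ✓

Yes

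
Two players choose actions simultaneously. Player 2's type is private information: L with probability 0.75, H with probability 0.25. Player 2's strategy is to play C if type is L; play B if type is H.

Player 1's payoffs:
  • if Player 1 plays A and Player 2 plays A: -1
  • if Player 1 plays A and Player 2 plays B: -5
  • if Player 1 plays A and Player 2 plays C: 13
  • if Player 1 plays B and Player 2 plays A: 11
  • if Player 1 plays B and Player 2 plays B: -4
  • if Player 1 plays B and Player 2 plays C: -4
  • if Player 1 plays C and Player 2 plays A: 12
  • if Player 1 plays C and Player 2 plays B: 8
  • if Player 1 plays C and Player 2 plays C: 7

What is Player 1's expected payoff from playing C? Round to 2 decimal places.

Take the expectation over Player 2's type, weighting each type's action by its prior probability.
E[C] = 0.75·7 + 0.25·8 = 5.25 + 2 = 7.25

7.25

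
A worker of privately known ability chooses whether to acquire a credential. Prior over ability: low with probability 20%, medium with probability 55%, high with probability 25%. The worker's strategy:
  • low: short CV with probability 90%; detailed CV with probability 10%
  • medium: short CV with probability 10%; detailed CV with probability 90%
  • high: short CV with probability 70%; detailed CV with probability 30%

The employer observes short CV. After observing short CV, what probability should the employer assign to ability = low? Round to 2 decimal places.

0.44

Apply Bayes' rule using the sender's strategy as the likelihood.
P(short CV) = 0.2·0.9 + 0.55·0.1 + 0.25·0.7 = 0.41
P(low | short CV) = (0.2·0.9) / 0.41 = 0.18 / 0.41 = 0.439024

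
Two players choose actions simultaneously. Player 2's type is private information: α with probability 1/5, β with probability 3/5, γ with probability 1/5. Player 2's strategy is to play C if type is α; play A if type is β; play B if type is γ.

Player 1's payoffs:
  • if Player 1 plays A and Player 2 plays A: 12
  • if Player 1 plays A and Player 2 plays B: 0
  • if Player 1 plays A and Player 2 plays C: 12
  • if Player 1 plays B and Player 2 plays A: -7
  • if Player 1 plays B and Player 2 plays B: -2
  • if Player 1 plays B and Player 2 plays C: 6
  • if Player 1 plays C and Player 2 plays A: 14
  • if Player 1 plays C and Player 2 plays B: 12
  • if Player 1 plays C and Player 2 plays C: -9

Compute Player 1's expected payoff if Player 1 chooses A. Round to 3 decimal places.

9.600

E[A] = 1/5·12 + 3/5·12 + 1/5·0 = 12/5 + 36/5 + 0 = 48/5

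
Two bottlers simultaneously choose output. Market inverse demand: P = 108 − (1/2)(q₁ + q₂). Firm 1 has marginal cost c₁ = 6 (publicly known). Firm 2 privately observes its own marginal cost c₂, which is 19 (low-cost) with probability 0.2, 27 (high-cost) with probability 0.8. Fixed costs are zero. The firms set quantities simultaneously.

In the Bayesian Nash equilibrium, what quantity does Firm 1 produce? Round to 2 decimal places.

Type-c best response for Firm 2: q₂(c) = (108 − c) − q₁/2.
Firm 1 maximizes expected profit; its first-order condition is 108 − q₁ − (1/2)E[q₂] − 6 = 0.
Substituting E[q₂] and solving: E[c₂] = 25.4, so q₁ = (108 − 2·6 + 25.4)/(3/2) = 80.9333.

80.93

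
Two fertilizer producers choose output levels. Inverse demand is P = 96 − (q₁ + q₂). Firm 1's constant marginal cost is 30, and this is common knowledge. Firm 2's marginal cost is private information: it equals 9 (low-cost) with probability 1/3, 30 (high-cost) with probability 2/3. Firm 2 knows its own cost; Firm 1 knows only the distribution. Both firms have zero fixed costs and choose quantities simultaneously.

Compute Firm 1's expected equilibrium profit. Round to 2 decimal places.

Firm 2 with cost c maximizes (96 − (q₁+q₂) − c)·q₂, giving q₂(c) = (96 − c − q₁)/2.
E[c₂] = 1/3·9 + 2/3·30 = 23
Firm 1's FOC against E[q₂] yields q₁ = (96 − 2·30 + E[c₂])/3 = (96 − 60 + 23)/3 = 19.6667.
E[P] = 96 − (q₁ + E[q₂]) = 49.6667; Firm 1's expected profit = (E[P] − 30)·q₁ = (49.6667 − 30)·19.6667 = 386.778.

386.78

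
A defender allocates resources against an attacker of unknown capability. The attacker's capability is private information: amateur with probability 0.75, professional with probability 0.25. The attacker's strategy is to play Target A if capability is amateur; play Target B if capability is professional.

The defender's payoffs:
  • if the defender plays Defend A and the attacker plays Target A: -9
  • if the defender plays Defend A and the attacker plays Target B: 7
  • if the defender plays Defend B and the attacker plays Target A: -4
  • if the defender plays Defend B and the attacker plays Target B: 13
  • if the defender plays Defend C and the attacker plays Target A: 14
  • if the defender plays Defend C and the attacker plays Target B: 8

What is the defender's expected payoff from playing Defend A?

E[Defend A] = 0.75·(-9) + 0.25·7 = (-6.75) + 1.75 = -5

-5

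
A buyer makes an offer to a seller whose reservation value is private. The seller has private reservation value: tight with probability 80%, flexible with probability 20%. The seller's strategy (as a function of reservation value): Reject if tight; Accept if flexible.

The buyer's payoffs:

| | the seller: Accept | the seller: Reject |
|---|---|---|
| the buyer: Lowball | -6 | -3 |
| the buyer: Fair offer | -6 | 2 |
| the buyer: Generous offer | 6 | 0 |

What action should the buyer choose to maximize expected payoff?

Generous offer

Compute the buyer's expected payoff for each action, taking the expectation over the seller's type.
E[Lowball] = 0.8·(-3) + 0.2·(-6) = -3.6
E[Fair offer] = 0.8·(2) + 0.2·(-6) = 0.4
E[Generous offer] = 0.8·(0) + 0.2·(6) = 1.2
Best response: Generous offer (1.2 is the largest).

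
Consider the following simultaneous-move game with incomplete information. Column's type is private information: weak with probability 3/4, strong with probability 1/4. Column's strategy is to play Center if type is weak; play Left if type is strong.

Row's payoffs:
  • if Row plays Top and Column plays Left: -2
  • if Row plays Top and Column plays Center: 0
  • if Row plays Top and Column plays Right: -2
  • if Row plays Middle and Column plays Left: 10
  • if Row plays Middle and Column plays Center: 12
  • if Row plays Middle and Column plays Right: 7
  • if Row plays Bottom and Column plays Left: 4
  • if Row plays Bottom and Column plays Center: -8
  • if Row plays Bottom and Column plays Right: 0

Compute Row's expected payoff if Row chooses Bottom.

E[Bottom] = 3/4·(-8) + 1/4·4 = (-6) + 1 = -5

-5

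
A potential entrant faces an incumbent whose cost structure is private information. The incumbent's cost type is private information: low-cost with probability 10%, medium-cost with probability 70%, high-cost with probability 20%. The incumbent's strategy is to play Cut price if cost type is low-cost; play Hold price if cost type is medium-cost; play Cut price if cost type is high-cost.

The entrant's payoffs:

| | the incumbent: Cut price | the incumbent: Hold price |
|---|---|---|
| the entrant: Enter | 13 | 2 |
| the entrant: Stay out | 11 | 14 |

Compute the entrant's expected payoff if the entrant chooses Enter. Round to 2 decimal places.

5.30

Take the expectation over the incumbent's cost type, weighting each type's action by its prior probability.
E[Enter] = 0.1·13 + 0.7·2 + 0.2·13 = 1.3 + 1.4 + 2.6 = 5.3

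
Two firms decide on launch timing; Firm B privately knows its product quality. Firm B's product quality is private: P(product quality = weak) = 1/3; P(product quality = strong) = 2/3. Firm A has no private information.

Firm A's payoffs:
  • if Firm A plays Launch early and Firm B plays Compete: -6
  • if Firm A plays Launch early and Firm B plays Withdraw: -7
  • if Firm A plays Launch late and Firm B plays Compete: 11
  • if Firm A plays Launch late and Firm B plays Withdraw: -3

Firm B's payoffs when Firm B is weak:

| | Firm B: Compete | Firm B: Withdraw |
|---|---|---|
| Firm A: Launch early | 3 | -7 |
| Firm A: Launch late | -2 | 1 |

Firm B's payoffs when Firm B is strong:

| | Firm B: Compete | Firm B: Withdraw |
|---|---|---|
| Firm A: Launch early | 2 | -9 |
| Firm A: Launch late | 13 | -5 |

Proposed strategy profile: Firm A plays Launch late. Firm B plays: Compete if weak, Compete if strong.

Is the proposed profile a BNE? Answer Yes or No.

No

Firm A plays Launch late: E[Launch late] = 1/3·(11) + 2/3·(11) = 11; E[Launch early] = -6. Best-responding. ✓
Firm B (product quality weak), facing Launch late: Compete gives -2, Withdraw gives 1. Proposed Compete is not best — profitable deviation exists. ✗
Firm B (product quality strong), facing Launch late: Compete gives 13, Withdraw gives -5. Proposed Compete is best. ✓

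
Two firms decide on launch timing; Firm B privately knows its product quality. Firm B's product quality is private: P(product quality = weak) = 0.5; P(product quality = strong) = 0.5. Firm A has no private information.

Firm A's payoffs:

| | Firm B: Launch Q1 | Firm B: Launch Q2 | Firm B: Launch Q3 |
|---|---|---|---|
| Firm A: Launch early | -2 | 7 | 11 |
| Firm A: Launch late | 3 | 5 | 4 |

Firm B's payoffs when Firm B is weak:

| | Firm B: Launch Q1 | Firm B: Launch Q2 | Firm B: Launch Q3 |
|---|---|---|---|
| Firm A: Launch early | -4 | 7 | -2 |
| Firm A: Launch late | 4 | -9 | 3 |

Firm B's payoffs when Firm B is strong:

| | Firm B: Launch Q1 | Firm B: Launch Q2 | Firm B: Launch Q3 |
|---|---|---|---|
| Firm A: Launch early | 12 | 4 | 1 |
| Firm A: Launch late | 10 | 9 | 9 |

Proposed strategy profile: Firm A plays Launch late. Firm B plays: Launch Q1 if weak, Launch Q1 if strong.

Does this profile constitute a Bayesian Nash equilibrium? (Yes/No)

Firm A plays Launch late: E[Launch late] = 0.5·(3) + 0.5·(3) = 3; E[Launch early] = -2. Best-responding. ✓
Firm B (product quality weak), facing Launch late: Launch Q1 gives 4, Launch Q2 gives -9, Launch Q3 gives 3. Proposed Launch Q1 is best. ✓
Firm B (product quality strong), facing Launch late: Launch Q1 gives 10, Launch Q2 gives 9, Launch Q3 gives 9. Proposed Launch Q1 is best. ✓

Yes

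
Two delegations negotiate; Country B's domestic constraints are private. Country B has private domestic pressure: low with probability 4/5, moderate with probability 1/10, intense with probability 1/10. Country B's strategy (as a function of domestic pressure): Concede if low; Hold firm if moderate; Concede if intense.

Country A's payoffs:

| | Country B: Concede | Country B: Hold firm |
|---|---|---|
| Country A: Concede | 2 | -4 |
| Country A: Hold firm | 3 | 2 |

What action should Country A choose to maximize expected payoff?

E[Concede] = 4/5·(2) + 1/10·(-4) + 1/10·(2) = 7/5
E[Hold firm] = 4/5·(3) + 1/10·(2) + 1/10·(3) = 29/10
Best response: Hold firm (29/10 is the largest).

Hold firm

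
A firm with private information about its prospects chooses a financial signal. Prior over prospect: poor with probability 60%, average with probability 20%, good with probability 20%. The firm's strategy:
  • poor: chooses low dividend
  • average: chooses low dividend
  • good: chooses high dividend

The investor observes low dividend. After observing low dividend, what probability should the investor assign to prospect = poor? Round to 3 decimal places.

Apply Bayes' rule using the sender's strategy as the likelihood.
P(low dividend) = 0.6·1 + 0.2·1 + 0.2·0 = 0.8
P(poor | low dividend) = (0.6·1) / 0.8 = 0.6 / 0.8 = 0.75

0.750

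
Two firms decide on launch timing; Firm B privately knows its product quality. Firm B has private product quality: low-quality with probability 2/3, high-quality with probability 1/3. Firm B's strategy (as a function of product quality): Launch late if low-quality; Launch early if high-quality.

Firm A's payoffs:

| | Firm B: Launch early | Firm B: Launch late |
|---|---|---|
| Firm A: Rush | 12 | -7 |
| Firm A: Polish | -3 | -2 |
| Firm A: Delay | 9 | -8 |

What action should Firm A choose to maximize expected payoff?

E[Rush] = 2/3·(-7) + 1/3·(12) = -2/3
E[Polish] = 2/3·(-2) + 1/3·(-3) = -7/3
E[Delay] = 2/3·(-8) + 1/3·(9) = -7/3
Best response: Rush (-2/3 is the largest).

Rush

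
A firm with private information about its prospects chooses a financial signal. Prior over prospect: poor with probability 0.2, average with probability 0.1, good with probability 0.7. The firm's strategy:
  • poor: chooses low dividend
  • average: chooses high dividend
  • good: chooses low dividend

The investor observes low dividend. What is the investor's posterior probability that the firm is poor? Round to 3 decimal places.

0.222

Apply Bayes' rule using the sender's strategy as the likelihood.
P(low dividend) = 0.2·1 + 0.1·0 + 0.7·1 = 0.9
P(poor | low dividend) = (0.2·1) / 0.9 = 0.2 / 0.9 = 0.222222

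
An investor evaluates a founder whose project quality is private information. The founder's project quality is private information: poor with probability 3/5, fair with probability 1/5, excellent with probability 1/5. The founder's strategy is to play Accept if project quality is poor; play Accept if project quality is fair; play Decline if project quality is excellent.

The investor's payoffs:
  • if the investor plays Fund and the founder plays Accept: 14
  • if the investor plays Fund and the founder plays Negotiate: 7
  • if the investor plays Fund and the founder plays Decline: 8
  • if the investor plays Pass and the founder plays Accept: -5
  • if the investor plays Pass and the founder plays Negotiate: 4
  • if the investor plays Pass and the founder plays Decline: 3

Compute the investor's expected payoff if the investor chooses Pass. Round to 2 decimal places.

Take the expectation over the founder's project quality, weighting each type's action by its prior probability.
E[Pass] = 3/5·(-5) + 1/5·(-5) + 1/5·3 = (-3) + (-1) + 3/5 = -17/5

-3.40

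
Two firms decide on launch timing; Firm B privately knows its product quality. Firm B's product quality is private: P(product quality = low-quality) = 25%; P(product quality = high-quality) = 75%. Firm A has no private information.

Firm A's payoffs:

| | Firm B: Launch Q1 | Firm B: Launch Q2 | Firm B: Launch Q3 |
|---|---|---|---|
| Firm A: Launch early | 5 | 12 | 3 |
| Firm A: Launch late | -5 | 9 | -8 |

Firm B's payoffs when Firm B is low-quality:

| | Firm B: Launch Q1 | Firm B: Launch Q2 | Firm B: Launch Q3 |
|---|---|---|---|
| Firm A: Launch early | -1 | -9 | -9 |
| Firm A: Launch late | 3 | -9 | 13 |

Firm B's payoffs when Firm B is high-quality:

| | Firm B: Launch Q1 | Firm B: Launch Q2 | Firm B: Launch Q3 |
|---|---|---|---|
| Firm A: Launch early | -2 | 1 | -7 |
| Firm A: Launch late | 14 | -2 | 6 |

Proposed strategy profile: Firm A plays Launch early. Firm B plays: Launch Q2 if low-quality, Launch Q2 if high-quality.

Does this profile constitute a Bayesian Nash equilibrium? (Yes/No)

No

Firm A plays Launch early: E[Launch early] = 0.25·(12) + 0.75·(12) = 12; E[Launch late] = 9. Best-responding. ✓
Firm B (product quality low-quality), facing Launch early: Launch Q1 gives -1, Launch Q2 gives -9, Launch Q3 gives -9. Proposed Launch Q2 is not best — profitable deviation exists. ✗
Firm B (product quality high-quality), facing Launch early: Launch Q1 gives -2, Launch Q2 gives 1, Launch Q3 gives -7. Proposed Launch Q2 is best. ✓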